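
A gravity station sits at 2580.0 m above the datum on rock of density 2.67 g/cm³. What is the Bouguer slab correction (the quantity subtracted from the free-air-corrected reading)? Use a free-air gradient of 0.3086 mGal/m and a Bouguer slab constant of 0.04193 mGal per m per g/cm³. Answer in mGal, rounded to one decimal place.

Bouguer slab correction = 0.04193 × 2.67 × 2580.0 = 288.8 mGal

288.8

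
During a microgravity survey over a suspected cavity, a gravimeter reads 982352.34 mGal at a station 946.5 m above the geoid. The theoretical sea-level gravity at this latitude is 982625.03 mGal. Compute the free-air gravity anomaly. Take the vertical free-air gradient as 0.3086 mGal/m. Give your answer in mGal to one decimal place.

19.4

Free-air correction = 0.3086 × 946.5 = 292.09 mGal
Free-air anomaly = 982352.34 − 982625.03 + (292.09) = 19.40 mGal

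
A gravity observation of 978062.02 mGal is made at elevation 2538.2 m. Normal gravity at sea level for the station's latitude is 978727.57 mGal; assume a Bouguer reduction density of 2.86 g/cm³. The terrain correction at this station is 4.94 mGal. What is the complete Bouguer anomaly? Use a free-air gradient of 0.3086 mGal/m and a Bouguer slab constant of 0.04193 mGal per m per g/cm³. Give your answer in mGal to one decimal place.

Free-air correction = 0.3086 × 2538.2 = 783.29 mGal
Free-air anomaly = 978062.02 − 978727.57 + (783.29) = 117.74 mGal
Bouguer slab correction = 0.04193 × 2.86 × 2538.2 = 304.38 mGal
Simple Bouguer anomaly = 117.74 − (304.38) = -186.64 mGal
Complete Bouguer anomaly = -186.64 + 4.94 = -181.70 mGal

-181.7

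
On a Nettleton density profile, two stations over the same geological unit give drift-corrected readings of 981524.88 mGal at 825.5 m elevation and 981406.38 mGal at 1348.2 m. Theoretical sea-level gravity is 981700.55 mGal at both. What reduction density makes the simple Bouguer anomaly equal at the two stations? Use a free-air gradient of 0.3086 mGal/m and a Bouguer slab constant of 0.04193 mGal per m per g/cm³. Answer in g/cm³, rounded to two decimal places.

Δg_obs = 981406.38 − 981524.88 = -118.50 mGal over Δh = 1348.2 − 825.5 = 522.7 m
Equal Bouguer anomalies ⇒ Δg_obs + (0.3086 − 0.04193ρ)·Δh = 0
0.3086 − 0.04193ρ = −Δg_obs/Δh = 0.22671
ρ = (0.3086 − 0.22671) / 0.04193 = 1.95 g/cm³

1.95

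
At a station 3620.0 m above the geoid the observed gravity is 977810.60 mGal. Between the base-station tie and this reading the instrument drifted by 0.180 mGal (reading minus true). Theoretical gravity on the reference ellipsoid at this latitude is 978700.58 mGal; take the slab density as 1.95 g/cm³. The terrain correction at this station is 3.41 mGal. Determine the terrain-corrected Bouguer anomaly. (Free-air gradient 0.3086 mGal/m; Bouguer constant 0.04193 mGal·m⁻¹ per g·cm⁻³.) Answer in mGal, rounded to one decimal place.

Drift-corrected reading = 977810.60 − (0.180) = 977810.420 mGal
Free-air correction = 0.3086 × 3620.0 = 1117.13 mGal
Free-air anomaly = 977810.420 − 978700.58 + (1117.13) = 226.970 mGal
Bouguer slab correction = 0.04193 × 1.95 × 3620.0 = 295.98 mGal
Simple Bouguer anomaly = 226.970 − (295.98) = -69.010 mGal
Complete Bouguer anomaly = -69.010 + 3.41 = -65.600 mGal

-65.6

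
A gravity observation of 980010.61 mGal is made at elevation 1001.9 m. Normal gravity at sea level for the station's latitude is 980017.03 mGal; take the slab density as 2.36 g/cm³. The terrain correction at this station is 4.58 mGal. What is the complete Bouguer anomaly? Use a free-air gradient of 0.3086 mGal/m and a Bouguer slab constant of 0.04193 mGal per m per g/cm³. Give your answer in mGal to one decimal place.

Free-air correction = 0.3086 × 1001.9 = 309.19 mGal
Free-air anomaly = 980010.61 − 980017.03 + (309.19) = 302.77 mGal
Bouguer slab correction = 0.04193 × 2.36 × 1001.9 = 99.14 mGal
Simple Bouguer anomaly = 302.77 − (99.14) = 203.63 mGal
Complete Bouguer anomaly = 203.63 + 4.58 = 208.21 mGal

208.2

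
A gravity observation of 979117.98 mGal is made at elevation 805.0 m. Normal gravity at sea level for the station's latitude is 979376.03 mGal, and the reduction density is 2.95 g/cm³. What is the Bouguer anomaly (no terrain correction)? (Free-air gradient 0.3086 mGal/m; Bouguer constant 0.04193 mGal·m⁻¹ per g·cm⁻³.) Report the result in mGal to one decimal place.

Free-air correction = 0.3086 × 805.0 = 248.42 mGal
Free-air anomaly = 979117.98 − 979376.03 + (248.42) = -9.63 mGal
Bouguer slab correction = 0.04193 × 2.95 × 805.0 = 99.57 mGal
Simple Bouguer anomaly = -9.63 − (99.57) = -109.20 mGal

-109.2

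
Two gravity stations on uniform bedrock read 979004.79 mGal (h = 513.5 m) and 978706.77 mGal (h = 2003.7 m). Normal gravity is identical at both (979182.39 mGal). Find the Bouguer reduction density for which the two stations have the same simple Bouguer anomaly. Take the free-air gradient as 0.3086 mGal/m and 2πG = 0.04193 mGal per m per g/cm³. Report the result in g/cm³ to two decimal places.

Δg_obs = 978706.77 − 979004.79 = -298.02 mGal over Δh = 2003.7 − 513.5 = 1490.2 m
Equal Bouguer anomalies ⇒ Δg_obs + (0.3086 − 0.04193ρ)·Δh = 0
0.3086 − 0.04193ρ = −Δg_obs/Δh = 0.19999
ρ = (0.3086 − 0.19999) / 0.04193 = 2.59 g/cm³

2.59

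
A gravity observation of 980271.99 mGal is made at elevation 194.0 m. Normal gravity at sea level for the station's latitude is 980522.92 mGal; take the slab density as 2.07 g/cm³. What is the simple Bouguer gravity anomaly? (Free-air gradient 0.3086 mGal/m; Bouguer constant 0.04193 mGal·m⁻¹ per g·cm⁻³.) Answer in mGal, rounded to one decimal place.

-207.9

Free-air correction = 0.3086 × 194.0 = 59.87 mGal
Free-air anomaly = 980271.99 − 980522.92 + (59.87) = -191.06 mGal
Bouguer slab correction = 0.04193 × 2.07 × 194.0 = 16.84 mGal
Simple Bouguer anomaly = -191.06 − (16.84) = -207.90 mGal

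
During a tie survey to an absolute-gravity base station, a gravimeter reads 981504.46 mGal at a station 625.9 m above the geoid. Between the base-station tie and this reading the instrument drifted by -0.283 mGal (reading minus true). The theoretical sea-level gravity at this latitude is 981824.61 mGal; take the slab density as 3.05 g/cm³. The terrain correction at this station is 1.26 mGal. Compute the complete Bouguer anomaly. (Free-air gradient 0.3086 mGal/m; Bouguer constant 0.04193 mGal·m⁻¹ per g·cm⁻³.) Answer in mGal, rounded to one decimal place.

Drift-corrected reading = 981504.46 − (-0.283) = 981504.743 mGal
Free-air correction = 0.3086 × 625.9 = 193.15 mGal
Free-air anomaly = 981504.743 − 981824.61 + (193.15) = -126.717 mGal
Bouguer slab correction = 0.04193 × 3.05 × 625.9 = 80.04 mGal
Simple Bouguer anomaly = -126.717 − (80.04) = -206.757 mGal
Complete Bouguer anomaly = -206.757 + 1.26 = -205.497 mGal

-205.5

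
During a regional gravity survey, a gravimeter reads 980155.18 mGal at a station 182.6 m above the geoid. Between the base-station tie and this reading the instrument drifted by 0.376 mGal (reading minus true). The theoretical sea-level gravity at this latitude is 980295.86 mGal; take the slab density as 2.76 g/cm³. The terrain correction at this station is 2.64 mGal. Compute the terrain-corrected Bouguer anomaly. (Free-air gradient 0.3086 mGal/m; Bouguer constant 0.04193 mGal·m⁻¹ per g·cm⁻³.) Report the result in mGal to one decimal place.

-103.2

Drift-corrected reading = 980155.18 − (0.376) = 980154.804 mGal
Free-air correction = 0.3086 × 182.6 = 56.35 mGal
Free-air anomaly = 980154.804 − 980295.86 + (56.35) = -84.706 mGal
Bouguer slab correction = 0.04193 × 2.76 × 182.6 = 21.13 mGal
Simple Bouguer anomaly = -84.706 − (21.13) = -105.836 mGal
Complete Bouguer anomaly = -105.836 + 2.64 = -103.196 mGal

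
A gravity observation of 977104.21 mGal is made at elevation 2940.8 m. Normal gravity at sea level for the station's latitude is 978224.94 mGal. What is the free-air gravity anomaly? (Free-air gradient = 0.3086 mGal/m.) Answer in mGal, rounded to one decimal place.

Free-air correction = 0.3086 × 2940.8 = 907.53 mGal
Free-air anomaly = 977104.21 − 978224.94 + (907.53) = -213.20 mGal

-213.2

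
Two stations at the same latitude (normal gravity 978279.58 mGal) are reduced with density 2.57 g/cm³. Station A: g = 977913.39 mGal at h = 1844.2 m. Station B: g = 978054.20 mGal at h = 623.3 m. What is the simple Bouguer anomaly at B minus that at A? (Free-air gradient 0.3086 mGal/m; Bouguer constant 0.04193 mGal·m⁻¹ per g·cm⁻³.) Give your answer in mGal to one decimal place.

-104.4

Δg_SB(A) = 977913.39 − 978279.58 + 0.3086×1844.2 − 0.04193×2.57×1844.2 = 4.20 mGal
Δg_SB(B) = 978054.20 − 978279.58 + 0.3086×623.3 − 0.04193×2.57×623.3 = -100.20 mGal
Difference = -100.20 − (4.20) = -104.40 mGal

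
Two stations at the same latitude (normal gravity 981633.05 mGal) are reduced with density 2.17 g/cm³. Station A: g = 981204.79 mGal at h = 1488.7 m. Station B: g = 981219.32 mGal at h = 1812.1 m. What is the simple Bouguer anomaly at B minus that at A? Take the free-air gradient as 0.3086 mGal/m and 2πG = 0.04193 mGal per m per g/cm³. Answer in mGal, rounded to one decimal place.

Δg_SB(A) = 981204.79 − 981633.05 + 0.3086×1488.7 − 0.04193×2.17×1488.7 = -104.30 mGal
Δg_SB(B) = 981219.32 − 981633.05 + 0.3086×1812.1 − 0.04193×2.17×1812.1 = -19.40 mGal
Difference = -19.40 − (-104.30) = 84.90 mGal

84.9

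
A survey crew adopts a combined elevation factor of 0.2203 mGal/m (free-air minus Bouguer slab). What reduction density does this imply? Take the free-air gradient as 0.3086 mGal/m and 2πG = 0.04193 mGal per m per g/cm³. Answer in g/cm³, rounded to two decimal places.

2.11

0.2203 = 0.3086 − 0.04193 × ρ
ρ = (0.3086 − 0.2203) / 0.04193 = 2.11 g/cm³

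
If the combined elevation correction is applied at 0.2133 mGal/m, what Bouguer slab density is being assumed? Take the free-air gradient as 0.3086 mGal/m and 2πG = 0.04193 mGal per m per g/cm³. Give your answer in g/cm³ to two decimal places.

2.27

0.2133 = 0.3086 − 0.04193 × ρ
ρ = (0.3086 − 0.2133) / 0.04193 = 2.27 g/cm³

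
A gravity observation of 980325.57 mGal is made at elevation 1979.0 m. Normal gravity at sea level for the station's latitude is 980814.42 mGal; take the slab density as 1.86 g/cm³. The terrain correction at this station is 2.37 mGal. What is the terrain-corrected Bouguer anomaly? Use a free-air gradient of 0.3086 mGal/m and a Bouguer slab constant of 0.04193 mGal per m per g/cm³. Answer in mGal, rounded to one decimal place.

-30.1

Free-air correction = 0.3086 × 1979.0 = 610.72 mGal
Free-air anomaly = 980325.57 − 980814.42 + (610.72) = 121.87 mGal
Bouguer slab correction = 0.04193 × 1.86 × 1979.0 = 154.34 mGal
Simple Bouguer anomaly = 121.87 − (154.34) = -32.47 mGal
Complete Bouguer anomaly = -32.47 + 2.37 = -30.10 mGal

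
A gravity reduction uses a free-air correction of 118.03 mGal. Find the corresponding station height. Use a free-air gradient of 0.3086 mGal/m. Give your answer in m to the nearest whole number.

382

h = 118.03 / 0.3086 = 382.47 m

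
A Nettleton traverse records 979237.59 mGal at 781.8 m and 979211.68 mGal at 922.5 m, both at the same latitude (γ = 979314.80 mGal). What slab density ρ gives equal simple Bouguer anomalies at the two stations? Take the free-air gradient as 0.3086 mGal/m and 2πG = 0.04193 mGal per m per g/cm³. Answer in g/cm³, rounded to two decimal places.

2.97

Δg_obs = 979211.68 − 979237.59 = -25.91 mGal over Δh = 922.5 − 781.8 = 140.7 m
Equal Bouguer anomalies ⇒ Δg_obs + (0.3086 − 0.04193ρ)·Δh = 0
0.3086 − 0.04193ρ = −Δg_obs/Δh = 0.18415
ρ = (0.3086 − 0.18415) / 0.04193 = 2.97 g/cm³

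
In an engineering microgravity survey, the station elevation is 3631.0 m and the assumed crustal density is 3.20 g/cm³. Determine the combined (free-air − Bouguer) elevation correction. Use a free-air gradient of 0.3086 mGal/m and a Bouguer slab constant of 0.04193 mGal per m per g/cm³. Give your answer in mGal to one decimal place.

Combined gradient = 0.3086 − 0.04193 × 3.20 = 0.1744240 mGal/m
Combined elevation correction = 0.1744240 × 3631.0 = 633.3 mGal

633.3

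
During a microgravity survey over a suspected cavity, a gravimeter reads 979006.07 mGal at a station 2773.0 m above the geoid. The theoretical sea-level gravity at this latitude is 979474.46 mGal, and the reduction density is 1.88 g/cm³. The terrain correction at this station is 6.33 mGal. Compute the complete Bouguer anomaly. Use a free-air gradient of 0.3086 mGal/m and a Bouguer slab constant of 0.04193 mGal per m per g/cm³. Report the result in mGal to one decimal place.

175.1

Free-air correction = 0.3086 × 2773.0 = 855.75 mGal
Free-air anomaly = 979006.07 − 979474.46 + (855.75) = 387.36 mGal
Bouguer slab correction = 0.04193 × 1.88 × 2773.0 = 218.59 mGal
Simple Bouguer anomaly = 387.36 − (218.59) = 168.77 mGal
Complete Bouguer anomaly = 168.77 + 6.33 = 175.10 mGal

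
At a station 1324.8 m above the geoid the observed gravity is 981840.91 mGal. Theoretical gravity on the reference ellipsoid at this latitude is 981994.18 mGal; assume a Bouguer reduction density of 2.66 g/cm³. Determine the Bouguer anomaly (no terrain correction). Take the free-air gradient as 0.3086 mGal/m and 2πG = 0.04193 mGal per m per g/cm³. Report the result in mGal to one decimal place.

Free-air correction = 0.3086 × 1324.8 = 408.83 mGal
Free-air anomaly = 981840.91 − 981994.18 + (408.83) = 255.56 mGal
Bouguer slab correction = 0.04193 × 2.66 × 1324.8 = 147.76 mGal
Simple Bouguer anomaly = 255.56 − (147.76) = 107.80 mGal

107.8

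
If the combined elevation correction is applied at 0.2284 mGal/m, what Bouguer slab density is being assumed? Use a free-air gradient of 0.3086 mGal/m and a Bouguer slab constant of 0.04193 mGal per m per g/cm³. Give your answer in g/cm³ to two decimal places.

1.91

0.2284 = 0.3086 − 0.04193 × ρ
ρ = (0.3086 − 0.2284) / 0.04193 = 1.91 g/cm³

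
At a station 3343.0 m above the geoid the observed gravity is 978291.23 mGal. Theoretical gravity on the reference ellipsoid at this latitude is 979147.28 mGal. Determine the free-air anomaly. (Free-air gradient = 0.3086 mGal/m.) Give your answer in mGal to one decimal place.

175.6

Free-air correction = 0.3086 × 3343.0 = 1031.65 mGal
Free-air anomaly = 978291.23 − 979147.28 + (1031.65) = 175.60 mGal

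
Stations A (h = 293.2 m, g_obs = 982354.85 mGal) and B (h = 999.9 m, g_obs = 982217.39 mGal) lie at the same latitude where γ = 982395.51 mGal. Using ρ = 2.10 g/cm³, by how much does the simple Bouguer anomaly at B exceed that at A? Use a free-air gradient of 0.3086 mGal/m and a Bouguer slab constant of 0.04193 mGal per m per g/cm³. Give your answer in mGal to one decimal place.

Δg_SB(A) = 982354.85 − 982395.51 + 0.3086×293.2 − 0.04193×2.10×293.2 = 24.00 mGal
Δg_SB(B) = 982217.39 − 982395.51 + 0.3086×999.9 − 0.04193×2.10×999.9 = 42.40 mGal
Difference = 42.40 − (24.00) = 18.40 mGal

18.4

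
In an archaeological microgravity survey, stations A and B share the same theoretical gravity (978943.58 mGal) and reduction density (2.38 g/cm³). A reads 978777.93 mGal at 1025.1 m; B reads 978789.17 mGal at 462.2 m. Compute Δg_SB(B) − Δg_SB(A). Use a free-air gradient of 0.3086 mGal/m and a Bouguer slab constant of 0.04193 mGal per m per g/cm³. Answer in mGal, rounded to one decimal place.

Δg_SB(A) = 978777.93 − 978943.58 + 0.3086×1025.1 − 0.04193×2.38×1025.1 = 48.40 mGal
Δg_SB(B) = 978789.17 − 978943.58 + 0.3086×462.2 − 0.04193×2.38×462.2 = -57.90 mGal
Difference = -57.90 − (48.40) = -106.30 mGal

-106.3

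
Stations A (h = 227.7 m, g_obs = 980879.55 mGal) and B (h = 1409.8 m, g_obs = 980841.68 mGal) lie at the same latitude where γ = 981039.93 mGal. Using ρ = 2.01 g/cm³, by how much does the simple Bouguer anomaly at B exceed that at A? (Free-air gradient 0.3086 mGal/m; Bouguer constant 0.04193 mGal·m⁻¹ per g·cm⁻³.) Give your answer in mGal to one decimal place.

227.3

Δg_SB(A) = 980879.55 − 981039.93 + 0.3086×227.7 − 0.04193×2.01×227.7 = -109.30 mGal
Δg_SB(B) = 980841.68 − 981039.93 + 0.3086×1409.8 − 0.04193×2.01×1409.8 = 118.00 mGal
Difference = 118.00 − (-109.30) = 227.30 mGal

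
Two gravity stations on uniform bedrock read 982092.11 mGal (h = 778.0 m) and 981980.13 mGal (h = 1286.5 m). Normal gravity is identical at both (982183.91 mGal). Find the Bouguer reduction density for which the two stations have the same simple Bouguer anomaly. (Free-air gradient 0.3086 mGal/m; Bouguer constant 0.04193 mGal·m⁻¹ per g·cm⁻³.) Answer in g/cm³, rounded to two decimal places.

Δg_obs = 981980.13 − 982092.11 = -111.98 mGal over Δh = 1286.5 − 778.0 = 508.5 m
Equal Bouguer anomalies ⇒ Δg_obs + (0.3086 − 0.04193ρ)·Δh = 0
0.3086 − 0.04193ρ = −Δg_obs/Δh = 0.22022
ρ = (0.3086 − 0.22022) / 0.04193 = 2.11 g/cm³

2.11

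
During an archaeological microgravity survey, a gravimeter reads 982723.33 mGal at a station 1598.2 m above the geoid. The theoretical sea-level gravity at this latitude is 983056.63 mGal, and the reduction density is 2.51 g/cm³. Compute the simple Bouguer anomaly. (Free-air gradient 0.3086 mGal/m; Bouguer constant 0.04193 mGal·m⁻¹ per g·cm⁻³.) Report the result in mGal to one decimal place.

Free-air correction = 0.3086 × 1598.2 = 493.20 mGal
Free-air anomaly = 982723.33 − 983056.63 + (493.20) = 159.90 mGal
Bouguer slab correction = 0.04193 × 2.51 × 1598.2 = 168.20 mGal
Simple Bouguer anomaly = 159.90 − (168.20) = -8.30 mGal

-8.3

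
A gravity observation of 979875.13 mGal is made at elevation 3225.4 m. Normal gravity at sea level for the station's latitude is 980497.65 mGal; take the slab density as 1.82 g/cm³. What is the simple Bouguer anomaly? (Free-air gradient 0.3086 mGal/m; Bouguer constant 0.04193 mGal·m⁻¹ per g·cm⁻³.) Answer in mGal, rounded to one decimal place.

126.7

Free-air correction = 0.3086 × 3225.4 = 995.36 mGal
Free-air anomaly = 979875.13 − 980497.65 + (995.36) = 372.84 mGal
Bouguer slab correction = 0.04193 × 1.82 × 3225.4 = 246.14 mGal
Simple Bouguer anomaly = 372.84 − (246.14) = 126.70 mGal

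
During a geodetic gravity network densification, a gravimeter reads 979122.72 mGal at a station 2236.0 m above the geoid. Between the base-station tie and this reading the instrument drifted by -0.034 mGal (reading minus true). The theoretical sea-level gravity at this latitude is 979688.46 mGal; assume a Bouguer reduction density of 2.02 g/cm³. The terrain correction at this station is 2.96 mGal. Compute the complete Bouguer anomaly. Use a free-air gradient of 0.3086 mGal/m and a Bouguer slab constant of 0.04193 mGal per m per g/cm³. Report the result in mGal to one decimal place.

-62.1

Drift-corrected reading = 979122.72 − (-0.034) = 979122.754 mGal
Free-air correction = 0.3086 × 2236.0 = 690.03 mGal
Free-air anomaly = 979122.754 − 979688.46 + (690.03) = 124.324 mGal
Bouguer slab correction = 0.04193 × 2.02 × 2236.0 = 189.39 mGal
Simple Bouguer anomaly = 124.324 − (189.39) = -65.066 mGal
Complete Bouguer anomaly = -65.066 + 2.96 = -62.106 mGal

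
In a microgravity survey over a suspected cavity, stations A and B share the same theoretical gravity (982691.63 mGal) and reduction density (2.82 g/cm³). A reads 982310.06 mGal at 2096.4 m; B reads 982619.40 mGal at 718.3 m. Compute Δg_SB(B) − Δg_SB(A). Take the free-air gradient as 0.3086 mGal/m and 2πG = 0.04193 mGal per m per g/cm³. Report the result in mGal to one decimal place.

47.0

Δg_SB(A) = 982310.06 − 982691.63 + 0.3086×2096.4 − 0.04193×2.82×2096.4 = 17.50 mGal
Δg_SB(B) = 982619.40 − 982691.63 + 0.3086×718.3 − 0.04193×2.82×718.3 = 64.50 mGal
Difference = 64.50 − (17.50) = 47.00 mGal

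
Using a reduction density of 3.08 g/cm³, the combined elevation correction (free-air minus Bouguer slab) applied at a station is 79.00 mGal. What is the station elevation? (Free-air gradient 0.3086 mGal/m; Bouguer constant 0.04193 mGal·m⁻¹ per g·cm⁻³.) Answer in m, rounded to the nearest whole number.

440

Combined gradient = 0.3086 − 0.04193 × 3.08 = 0.1794556 mGal/m
h = 79.00 / 0.1794556 = 440.22 m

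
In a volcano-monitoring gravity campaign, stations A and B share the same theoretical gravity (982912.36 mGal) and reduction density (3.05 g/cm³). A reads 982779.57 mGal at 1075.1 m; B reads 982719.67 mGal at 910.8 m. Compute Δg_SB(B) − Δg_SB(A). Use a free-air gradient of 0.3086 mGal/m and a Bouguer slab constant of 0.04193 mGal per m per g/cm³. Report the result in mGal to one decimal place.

-89.6

Δg_SB(A) = 982779.57 − 982912.36 + 0.3086×1075.1 − 0.04193×3.05×1075.1 = 61.50 mGal
Δg_SB(B) = 982719.67 − 982912.36 + 0.3086×910.8 − 0.04193×3.05×910.8 = -28.10 mGal
Difference = -28.10 − (61.50) = -89.60 mGal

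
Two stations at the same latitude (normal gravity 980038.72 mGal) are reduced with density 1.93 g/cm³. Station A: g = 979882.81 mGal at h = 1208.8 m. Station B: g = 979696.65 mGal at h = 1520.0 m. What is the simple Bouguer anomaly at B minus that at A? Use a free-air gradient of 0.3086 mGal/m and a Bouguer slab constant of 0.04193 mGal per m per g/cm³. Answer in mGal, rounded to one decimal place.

-115.3

Δg_SB(A) = 979882.81 − 980038.72 + 0.3086×1208.8 − 0.04193×1.93×1208.8 = 119.30 mGal
Δg_SB(B) = 979696.65 − 980038.72 + 0.3086×1520.0 − 0.04193×1.93×1520.0 = 4.00 mGal
Difference = 4.00 − (119.30) = -115.30 mGal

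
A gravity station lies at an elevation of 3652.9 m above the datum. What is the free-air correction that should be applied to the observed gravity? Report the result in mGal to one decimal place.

1127.3

Free-air correction = 0.3086 × 3652.9 = 1127.3 mGal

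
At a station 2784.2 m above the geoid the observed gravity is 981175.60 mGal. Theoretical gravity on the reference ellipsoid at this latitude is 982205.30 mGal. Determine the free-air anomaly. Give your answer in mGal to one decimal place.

-170.5

Free-air correction = 0.3086 × 2784.2 = 859.20 mGal
Free-air anomaly = 981175.60 − 982205.30 + (859.20) = -170.50 mGal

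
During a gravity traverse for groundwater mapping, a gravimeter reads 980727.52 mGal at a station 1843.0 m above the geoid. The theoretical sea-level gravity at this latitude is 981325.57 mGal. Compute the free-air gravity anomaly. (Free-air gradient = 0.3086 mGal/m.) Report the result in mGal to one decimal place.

Free-air correction = 0.3086 × 1843.0 = 568.75 mGal
Free-air anomaly = 980727.52 − 981325.57 + (568.75) = -29.30 mGal

-29.3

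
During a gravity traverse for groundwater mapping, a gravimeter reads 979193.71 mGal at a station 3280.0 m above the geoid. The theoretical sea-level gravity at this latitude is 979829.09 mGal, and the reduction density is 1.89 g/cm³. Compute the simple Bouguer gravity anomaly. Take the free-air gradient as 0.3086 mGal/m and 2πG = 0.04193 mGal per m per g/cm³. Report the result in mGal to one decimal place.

Free-air correction = 0.3086 × 3280.0 = 1012.21 mGal
Free-air anomaly = 979193.71 − 979829.09 + (1012.21) = 376.83 mGal
Bouguer slab correction = 0.04193 × 1.89 × 3280.0 = 259.93 mGal
Simple Bouguer anomaly = 376.83 − (259.93) = 116.90 mGal

116.9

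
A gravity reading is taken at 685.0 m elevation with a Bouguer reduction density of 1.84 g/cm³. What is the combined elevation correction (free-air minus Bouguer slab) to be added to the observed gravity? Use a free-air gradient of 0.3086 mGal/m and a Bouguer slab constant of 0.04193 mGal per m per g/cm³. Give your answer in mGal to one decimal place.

Combined gradient = 0.3086 − 0.04193 × 1.84 = 0.2314488 mGal/m
Combined elevation correction = 0.2314488 × 685.0 = 158.5 mGal

158.5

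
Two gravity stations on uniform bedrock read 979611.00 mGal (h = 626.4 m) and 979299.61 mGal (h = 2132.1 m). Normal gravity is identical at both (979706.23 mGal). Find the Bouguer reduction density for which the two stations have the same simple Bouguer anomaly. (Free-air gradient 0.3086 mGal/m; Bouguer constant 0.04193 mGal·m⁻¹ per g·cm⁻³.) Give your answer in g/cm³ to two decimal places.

2.43

Δg_obs = 979299.61 − 979611.00 = -311.39 mGal over Δh = 2132.1 − 626.4 = 1505.7 m
Equal Bouguer anomalies ⇒ Δg_obs + (0.3086 − 0.04193ρ)·Δh = 0
0.3086 − 0.04193ρ = −Δg_obs/Δh = 0.20681
ρ = (0.3086 − 0.20681) / 0.04193 = 2.43 g/cm³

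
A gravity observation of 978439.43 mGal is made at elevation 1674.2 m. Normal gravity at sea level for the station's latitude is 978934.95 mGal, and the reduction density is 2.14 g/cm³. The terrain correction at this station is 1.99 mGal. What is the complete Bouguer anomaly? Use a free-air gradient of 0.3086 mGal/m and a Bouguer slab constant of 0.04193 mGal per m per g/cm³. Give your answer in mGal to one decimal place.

-127.1

Free-air correction = 0.3086 × 1674.2 = 516.66 mGal
Free-air anomaly = 978439.43 − 978934.95 + (516.66) = 21.14 mGal
Bouguer slab correction = 0.04193 × 2.14 × 1674.2 = 150.23 mGal
Simple Bouguer anomaly = 21.14 − (150.23) = -129.09 mGal
Complete Bouguer anomaly = -129.09 + 1.99 = -127.10 mGal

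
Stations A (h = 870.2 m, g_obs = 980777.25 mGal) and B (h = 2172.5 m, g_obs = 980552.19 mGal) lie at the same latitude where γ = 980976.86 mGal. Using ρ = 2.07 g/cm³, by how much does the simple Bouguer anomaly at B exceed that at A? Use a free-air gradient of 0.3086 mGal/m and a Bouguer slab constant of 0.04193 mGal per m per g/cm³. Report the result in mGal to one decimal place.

Δg_SB(A) = 980777.25 − 980976.86 + 0.3086×870.2 − 0.04193×2.07×870.2 = -6.60 mGal
Δg_SB(B) = 980552.19 − 980976.86 + 0.3086×2172.5 − 0.04193×2.07×2172.5 = 57.20 mGal
Difference = 57.20 − (-6.60) = 63.80 mGal

63.8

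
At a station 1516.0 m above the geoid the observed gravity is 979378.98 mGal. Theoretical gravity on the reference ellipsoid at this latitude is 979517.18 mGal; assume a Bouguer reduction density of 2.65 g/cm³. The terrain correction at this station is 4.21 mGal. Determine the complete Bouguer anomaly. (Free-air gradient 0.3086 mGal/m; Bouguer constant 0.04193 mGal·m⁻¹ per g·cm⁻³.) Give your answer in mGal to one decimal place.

Free-air correction = 0.3086 × 1516.0 = 467.84 mGal
Free-air anomaly = 979378.98 − 979517.18 + (467.84) = 329.64 mGal
Bouguer slab correction = 0.04193 × 2.65 × 1516.0 = 168.45 mGal
Simple Bouguer anomaly = 329.64 − (168.45) = 161.19 mGal
Complete Bouguer anomaly = 161.19 + 4.21 = 165.40 mGal

165.4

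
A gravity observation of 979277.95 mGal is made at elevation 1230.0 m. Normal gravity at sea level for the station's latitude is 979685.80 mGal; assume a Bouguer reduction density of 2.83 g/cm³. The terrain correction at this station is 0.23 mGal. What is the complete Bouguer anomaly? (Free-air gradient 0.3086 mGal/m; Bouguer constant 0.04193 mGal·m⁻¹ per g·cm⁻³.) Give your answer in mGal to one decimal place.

-174.0

Free-air correction = 0.3086 × 1230.0 = 379.58 mGal
Free-air anomaly = 979277.95 − 979685.80 + (379.58) = -28.27 mGal
Bouguer slab correction = 0.04193 × 2.83 × 1230.0 = 145.95 mGal
Simple Bouguer anomaly = -28.27 − (145.95) = -174.22 mGal
Complete Bouguer anomaly = -174.22 + 0.23 = -173.99 mGal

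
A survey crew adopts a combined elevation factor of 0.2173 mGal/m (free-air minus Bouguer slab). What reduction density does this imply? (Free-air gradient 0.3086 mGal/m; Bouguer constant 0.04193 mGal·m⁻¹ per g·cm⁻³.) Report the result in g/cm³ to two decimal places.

2.18

0.2173 = 0.3086 − 0.04193 × ρ
ρ = (0.3086 − 0.2173) / 0.04193 = 2.18 g/cm³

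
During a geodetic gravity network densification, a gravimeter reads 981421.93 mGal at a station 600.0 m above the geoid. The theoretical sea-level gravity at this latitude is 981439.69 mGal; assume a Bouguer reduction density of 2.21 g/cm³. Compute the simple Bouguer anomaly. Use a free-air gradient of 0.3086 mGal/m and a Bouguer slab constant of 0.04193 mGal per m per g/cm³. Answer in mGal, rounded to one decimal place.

Free-air correction = 0.3086 × 600.0 = 185.16 mGal
Free-air anomaly = 981421.93 − 981439.69 + (185.16) = 167.40 mGal
Bouguer slab correction = 0.04193 × 2.21 × 600.0 = 55.60 mGal
Simple Bouguer anomaly = 167.40 − (55.60) = 111.80 mGal

111.8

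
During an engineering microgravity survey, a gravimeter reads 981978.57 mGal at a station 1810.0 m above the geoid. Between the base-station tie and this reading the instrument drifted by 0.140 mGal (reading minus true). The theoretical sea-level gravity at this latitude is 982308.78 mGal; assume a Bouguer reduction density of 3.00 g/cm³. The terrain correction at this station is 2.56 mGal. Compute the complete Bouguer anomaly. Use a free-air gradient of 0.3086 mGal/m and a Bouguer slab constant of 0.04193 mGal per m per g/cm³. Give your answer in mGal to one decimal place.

3.1

Drift-corrected reading = 981978.57 − (0.140) = 981978.430 mGal
Free-air correction = 0.3086 × 1810.0 = 558.57 mGal
Free-air anomaly = 981978.430 − 982308.78 + (558.57) = 228.220 mGal
Bouguer slab correction = 0.04193 × 3.00 × 1810.0 = 227.68 mGal
Simple Bouguer anomaly = 228.220 − (227.68) = 0.540 mGal
Complete Bouguer anomaly = 0.540 + 2.56 = 3.100 mGal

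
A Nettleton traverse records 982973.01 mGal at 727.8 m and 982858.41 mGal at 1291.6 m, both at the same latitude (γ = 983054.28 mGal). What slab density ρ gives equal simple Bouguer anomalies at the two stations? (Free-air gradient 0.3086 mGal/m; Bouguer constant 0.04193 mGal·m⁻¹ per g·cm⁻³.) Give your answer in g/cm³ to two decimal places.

Δg_obs = 982858.41 − 982973.01 = -114.60 mGal over Δh = 1291.6 − 727.8 = 563.8 m
Equal Bouguer anomalies ⇒ Δg_obs + (0.3086 − 0.04193ρ)·Δh = 0
0.3086 − 0.04193ρ = −Δg_obs/Δh = 0.20326
ρ = (0.3086 − 0.20326) / 0.04193 = 2.51 g/cm³

2.51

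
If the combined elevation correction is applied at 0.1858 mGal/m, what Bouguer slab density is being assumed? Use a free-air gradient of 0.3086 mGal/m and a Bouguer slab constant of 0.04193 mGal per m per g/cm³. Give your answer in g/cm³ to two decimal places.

2.93

0.1858 = 0.3086 − 0.04193 × ρ
ρ = (0.3086 − 0.1858) / 0.04193 = 2.93 g/cm³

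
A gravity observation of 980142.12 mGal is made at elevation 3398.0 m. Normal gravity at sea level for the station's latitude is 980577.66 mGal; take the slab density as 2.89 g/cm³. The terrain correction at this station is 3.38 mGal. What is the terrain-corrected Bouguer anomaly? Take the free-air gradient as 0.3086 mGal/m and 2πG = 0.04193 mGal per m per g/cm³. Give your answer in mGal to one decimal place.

Free-air correction = 0.3086 × 3398.0 = 1048.62 mGal
Free-air anomaly = 980142.12 − 980577.66 + (1048.62) = 613.08 mGal
Bouguer slab correction = 0.04193 × 2.89 × 3398.0 = 411.76 mGal
Simple Bouguer anomaly = 613.08 − (411.76) = 201.32 mGal
Complete Bouguer anomaly = 201.32 + 3.38 = 204.70 mGal

204.7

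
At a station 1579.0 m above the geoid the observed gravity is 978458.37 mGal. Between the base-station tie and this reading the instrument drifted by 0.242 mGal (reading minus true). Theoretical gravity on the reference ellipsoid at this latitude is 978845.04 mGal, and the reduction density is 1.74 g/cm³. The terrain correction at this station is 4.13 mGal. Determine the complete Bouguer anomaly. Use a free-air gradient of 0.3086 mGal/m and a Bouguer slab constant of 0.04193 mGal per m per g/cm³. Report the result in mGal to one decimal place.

Drift-corrected reading = 978458.37 − (0.242) = 978458.128 mGal
Free-air correction = 0.3086 × 1579.0 = 487.28 mGal
Free-air anomaly = 978458.128 − 978845.04 + (487.28) = 100.368 mGal
Bouguer slab correction = 0.04193 × 1.74 × 1579.0 = 115.20 mGal
Simple Bouguer anomaly = 100.368 − (115.20) = -14.832 mGal
Complete Bouguer anomaly = -14.832 + 4.13 = -10.702 mGal

-10.7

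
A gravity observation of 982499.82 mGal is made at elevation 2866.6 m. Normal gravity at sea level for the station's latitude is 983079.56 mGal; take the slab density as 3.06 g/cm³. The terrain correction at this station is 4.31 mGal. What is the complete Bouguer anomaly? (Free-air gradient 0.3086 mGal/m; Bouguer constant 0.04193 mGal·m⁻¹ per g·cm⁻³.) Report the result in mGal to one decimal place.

Free-air correction = 0.3086 × 2866.6 = 884.63 mGal
Free-air anomaly = 982499.82 − 983079.56 + (884.63) = 304.89 mGal
Bouguer slab correction = 0.04193 × 3.06 × 2866.6 = 367.80 mGal
Simple Bouguer anomaly = 304.89 − (367.80) = -62.91 mGal
Complete Bouguer anomaly = -62.91 + 4.31 = -58.60 mGal

-58.6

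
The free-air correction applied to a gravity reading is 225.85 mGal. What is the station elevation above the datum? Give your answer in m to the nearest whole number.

h = 225.85 / 0.3086 = 731.85 m

732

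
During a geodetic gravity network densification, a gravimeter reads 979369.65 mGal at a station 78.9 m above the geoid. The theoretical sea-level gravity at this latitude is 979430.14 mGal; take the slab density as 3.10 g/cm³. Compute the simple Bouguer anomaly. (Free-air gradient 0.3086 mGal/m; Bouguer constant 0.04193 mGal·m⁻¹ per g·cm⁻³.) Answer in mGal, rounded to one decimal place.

Free-air correction = 0.3086 × 78.9 = 24.35 mGal
Free-air anomaly = 979369.65 − 979430.14 + (24.35) = -36.14 mGal
Bouguer slab correction = 0.04193 × 3.10 × 78.9 = 10.26 mGal
Simple Bouguer anomaly = -36.14 − (10.26) = -46.40 mGal

-46.4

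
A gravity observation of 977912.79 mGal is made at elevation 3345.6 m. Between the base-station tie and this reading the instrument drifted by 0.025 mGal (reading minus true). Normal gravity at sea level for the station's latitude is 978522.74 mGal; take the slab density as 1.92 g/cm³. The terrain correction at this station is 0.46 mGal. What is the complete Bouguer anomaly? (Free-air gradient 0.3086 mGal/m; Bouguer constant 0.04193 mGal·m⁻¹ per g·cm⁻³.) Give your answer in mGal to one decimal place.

Drift-corrected reading = 977912.79 − (0.025) = 977912.765 mGal
Free-air correction = 0.3086 × 3345.6 = 1032.45 mGal
Free-air anomaly = 977912.765 − 978522.74 + (1032.45) = 422.475 mGal
Bouguer slab correction = 0.04193 × 1.92 × 3345.6 = 269.34 mGal
Simple Bouguer anomaly = 422.475 − (269.34) = 153.135 mGal
Complete Bouguer anomaly = 153.135 + 0.46 = 153.595 mGal

153.6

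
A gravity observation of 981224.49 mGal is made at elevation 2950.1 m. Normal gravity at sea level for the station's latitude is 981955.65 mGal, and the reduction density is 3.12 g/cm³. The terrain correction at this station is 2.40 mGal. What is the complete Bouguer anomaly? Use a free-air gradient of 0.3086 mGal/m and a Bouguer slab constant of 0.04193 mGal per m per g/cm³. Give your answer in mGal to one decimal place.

Free-air correction = 0.3086 × 2950.1 = 910.40 mGal
Free-air anomaly = 981224.49 − 981955.65 + (910.40) = 179.24 mGal
Bouguer slab correction = 0.04193 × 3.12 × 2950.1 = 385.94 mGal
Simple Bouguer anomaly = 179.24 − (385.94) = -206.70 mGal
Complete Bouguer anomaly = -206.70 + 2.40 = -204.30 mGal

-204.3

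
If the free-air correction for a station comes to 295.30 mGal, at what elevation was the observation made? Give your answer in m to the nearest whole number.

h = 295.30 / 0.3086 = 956.90 m

957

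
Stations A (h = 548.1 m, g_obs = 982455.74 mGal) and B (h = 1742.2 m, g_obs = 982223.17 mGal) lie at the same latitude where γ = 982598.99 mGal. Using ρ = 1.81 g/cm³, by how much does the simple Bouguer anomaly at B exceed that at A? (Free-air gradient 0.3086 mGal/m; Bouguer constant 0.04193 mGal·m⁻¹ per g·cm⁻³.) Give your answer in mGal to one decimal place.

45.3

Δg_SB(A) = 982455.74 − 982598.99 + 0.3086×548.1 − 0.04193×1.81×548.1 = -15.70 mGal
Δg_SB(B) = 982223.17 − 982598.99 + 0.3086×1742.2 − 0.04193×1.81×1742.2 = 29.60 mGal
Difference = 29.60 − (-15.70) = 45.30 mGal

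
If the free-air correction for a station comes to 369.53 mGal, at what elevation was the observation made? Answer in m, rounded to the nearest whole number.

1197

h = 369.53 / 0.3086 = 1197.44 m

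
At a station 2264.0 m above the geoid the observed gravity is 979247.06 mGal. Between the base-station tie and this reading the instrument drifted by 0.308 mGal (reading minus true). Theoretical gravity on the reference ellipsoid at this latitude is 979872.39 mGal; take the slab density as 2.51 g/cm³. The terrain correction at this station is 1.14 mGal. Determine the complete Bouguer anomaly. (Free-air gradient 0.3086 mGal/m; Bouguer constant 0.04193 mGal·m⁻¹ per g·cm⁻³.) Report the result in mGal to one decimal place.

-164.1

Drift-corrected reading = 979247.06 − (0.308) = 979246.752 mGal
Free-air correction = 0.3086 × 2264.0 = 698.67 mGal
Free-air anomaly = 979246.752 − 979872.39 + (698.67) = 73.032 mGal
Bouguer slab correction = 0.04193 × 2.51 × 2264.0 = 238.27 mGal
Simple Bouguer anomaly = 73.032 − (238.27) = -165.238 mGal
Complete Bouguer anomaly = -165.238 + 1.14 = -164.098 mGal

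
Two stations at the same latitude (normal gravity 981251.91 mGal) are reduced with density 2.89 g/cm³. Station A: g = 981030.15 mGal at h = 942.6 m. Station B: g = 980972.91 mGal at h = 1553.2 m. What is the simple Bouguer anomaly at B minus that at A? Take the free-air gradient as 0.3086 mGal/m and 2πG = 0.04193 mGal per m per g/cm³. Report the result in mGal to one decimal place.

Δg_SB(A) = 981030.15 − 981251.91 + 0.3086×942.6 − 0.04193×2.89×942.6 = -45.10 mGal
Δg_SB(B) = 980972.91 − 981251.91 + 0.3086×1553.2 − 0.04193×2.89×1553.2 = 12.10 mGal
Difference = 12.10 − (-45.10) = 57.20 mGal

57.2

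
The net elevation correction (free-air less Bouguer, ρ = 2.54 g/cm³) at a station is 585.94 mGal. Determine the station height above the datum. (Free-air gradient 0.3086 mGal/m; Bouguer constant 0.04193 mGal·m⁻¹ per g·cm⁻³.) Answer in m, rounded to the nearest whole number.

2899

Combined gradient = 0.3086 − 0.04193 × 2.54 = 0.2020978 mGal/m
h = 585.94 / 0.2020978 = 2899.29 m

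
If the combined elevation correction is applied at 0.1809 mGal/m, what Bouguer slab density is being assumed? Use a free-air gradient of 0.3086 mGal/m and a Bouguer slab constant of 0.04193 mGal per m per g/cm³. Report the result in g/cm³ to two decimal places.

3.05

0.1809 = 0.3086 − 0.04193 × ρ
ρ = (0.3086 − 0.1809) / 0.04193 = 3.05 g/cm³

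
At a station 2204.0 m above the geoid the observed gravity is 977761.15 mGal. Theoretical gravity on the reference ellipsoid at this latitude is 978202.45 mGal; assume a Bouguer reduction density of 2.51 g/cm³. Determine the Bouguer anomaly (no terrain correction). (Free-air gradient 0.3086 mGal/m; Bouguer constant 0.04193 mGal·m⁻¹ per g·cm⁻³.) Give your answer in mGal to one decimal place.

Free-air correction = 0.3086 × 2204.0 = 680.15 mGal
Free-air anomaly = 977761.15 − 978202.45 + (680.15) = 238.85 mGal
Bouguer slab correction = 0.04193 × 2.51 × 2204.0 = 231.96 mGal
Simple Bouguer anomaly = 238.85 − (231.96) = 6.89 mGal

6.9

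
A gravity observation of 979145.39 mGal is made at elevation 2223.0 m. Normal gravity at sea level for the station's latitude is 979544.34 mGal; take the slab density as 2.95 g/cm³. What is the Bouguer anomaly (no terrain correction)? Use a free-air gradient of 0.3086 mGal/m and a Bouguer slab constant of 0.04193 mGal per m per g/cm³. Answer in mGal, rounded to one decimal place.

12.1

Free-air correction = 0.3086 × 2223.0 = 686.02 mGal
Free-air anomaly = 979145.39 − 979544.34 + (686.02) = 287.07 mGal
Bouguer slab correction = 0.04193 × 2.95 × 2223.0 = 274.97 mGal
Simple Bouguer anomaly = 287.07 − (274.97) = 12.10 mGal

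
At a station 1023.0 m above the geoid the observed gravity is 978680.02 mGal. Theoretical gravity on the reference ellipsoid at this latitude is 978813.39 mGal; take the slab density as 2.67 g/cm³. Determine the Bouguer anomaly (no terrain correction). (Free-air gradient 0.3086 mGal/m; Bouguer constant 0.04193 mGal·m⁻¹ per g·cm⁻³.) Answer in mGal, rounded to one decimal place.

Free-air correction = 0.3086 × 1023.0 = 315.70 mGal
Free-air anomaly = 978680.02 − 978813.39 + (315.70) = 182.33 mGal
Bouguer slab correction = 0.04193 × 2.67 × 1023.0 = 114.53 mGal
Simple Bouguer anomaly = 182.33 − (114.53) = 67.80 mGal

67.8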